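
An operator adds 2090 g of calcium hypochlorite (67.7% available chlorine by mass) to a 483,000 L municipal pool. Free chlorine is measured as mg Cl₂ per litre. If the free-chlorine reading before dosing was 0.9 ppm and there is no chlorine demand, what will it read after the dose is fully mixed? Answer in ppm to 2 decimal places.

Available chlorine delivered: 2090 g × 0.677 = 1415 g as Cl₂.
Concentration rise: 1415 g / 483,000 L = 2.929 mg/L = 2.93 ppm.
Final FC: 0.9 + 2.93 = 3.83 ppm.

3.83 ppm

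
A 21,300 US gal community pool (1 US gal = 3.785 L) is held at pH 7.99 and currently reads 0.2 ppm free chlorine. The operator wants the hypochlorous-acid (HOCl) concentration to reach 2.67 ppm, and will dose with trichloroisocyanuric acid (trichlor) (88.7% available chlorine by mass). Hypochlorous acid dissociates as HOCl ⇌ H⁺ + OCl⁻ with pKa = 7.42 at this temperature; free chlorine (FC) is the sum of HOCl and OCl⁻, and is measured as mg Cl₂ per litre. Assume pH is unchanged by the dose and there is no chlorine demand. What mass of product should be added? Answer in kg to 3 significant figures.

1.13 kg

Volume: 21,300 US gal × 3.785 L/gal = 80,620 L.
[OCl⁻]/[HOCl] = 10^(pH − pKa) = 10^(7.99 − 7.42) = 3.715; fraction as HOCl = 1/(1 + 3.715) = 0.2121.
Free chlorine required for 2.67 ppm HOCl: 2.67 / 0.2121 = 12.59 ppm.
FC to add: 12.59 − 0.2 = 12.39 mg/L as Cl₂.
Cl₂ equivalent: 12.39 mg/L × 80,620 L = 998.9 g.
Product at 88.7% available Cl: 998.9 / 0.887 = 1126 g.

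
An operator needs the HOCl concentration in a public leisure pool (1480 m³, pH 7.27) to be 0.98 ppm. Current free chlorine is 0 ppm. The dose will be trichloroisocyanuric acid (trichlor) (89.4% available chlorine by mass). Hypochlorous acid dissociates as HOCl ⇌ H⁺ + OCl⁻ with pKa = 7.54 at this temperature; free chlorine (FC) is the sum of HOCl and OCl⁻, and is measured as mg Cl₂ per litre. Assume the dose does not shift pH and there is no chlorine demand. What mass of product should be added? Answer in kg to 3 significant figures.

2.49 kg

Volume: 1480 m³ = 1,480,000 L.
[OCl⁻]/[HOCl] = 10^(pH − pKa) = 10^(7.27 − 7.54) = 0.537; fraction as HOCl = 1/(1 + 0.537) = 0.6506.
Free chlorine required for 0.98 ppm HOCl: 0.98 / 0.6506 = 1.506 ppm.
FC to add: 1.506 − 0 = 1.506 mg/L as Cl₂.
Cl₂ equivalent: 1.506 mg/L × 1,480,000 L = 2229 g.
Product at 89.4% available Cl: 2229 / 0.894 = 2494 g.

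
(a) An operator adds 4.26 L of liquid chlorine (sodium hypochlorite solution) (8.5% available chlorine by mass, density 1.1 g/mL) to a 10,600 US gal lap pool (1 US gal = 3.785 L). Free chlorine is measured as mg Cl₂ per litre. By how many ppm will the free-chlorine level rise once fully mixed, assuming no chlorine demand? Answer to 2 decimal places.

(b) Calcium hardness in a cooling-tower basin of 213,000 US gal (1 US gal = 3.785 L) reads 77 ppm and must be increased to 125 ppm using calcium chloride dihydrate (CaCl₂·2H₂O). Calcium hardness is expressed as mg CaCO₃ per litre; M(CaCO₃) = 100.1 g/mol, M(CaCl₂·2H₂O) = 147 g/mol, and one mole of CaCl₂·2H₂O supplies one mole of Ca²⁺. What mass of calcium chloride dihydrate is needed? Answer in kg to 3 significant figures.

(a) 9.93 ppm; (b) 56.8 kg

(a) Volume: 10,600 US gal × 3.785 L/gal = 40,121 L.
(a) Mass of solution: 4.26 L × 1000 mL/L × 1.1 g/mL = 4686 g.
(a) Available chlorine delivered: 4686 g × 0.085 = 398.3 g as Cl₂.
(a) Concentration rise: 398.3 g / 40,121 L = 9.928 mg/L = 9.93 ppm.

(b) Volume: 213,000 US gal × 3.785 L/gal = 806,205 L.
(b) Hardness to add: (125 − 77) = 48 mg/L as CaCO₃ × 806,205 L = 38,700 g as CaCO₃.
(b) Moles of Ca²⁺ (1 mol Ca²⁺ ≡ 1 mol CaCO₃): 38,700 / 100.1 g/mol = 386.6 mol.
(b) Mass of CaCl₂·2H₂O: 386.6 × 147 = 56,830 g.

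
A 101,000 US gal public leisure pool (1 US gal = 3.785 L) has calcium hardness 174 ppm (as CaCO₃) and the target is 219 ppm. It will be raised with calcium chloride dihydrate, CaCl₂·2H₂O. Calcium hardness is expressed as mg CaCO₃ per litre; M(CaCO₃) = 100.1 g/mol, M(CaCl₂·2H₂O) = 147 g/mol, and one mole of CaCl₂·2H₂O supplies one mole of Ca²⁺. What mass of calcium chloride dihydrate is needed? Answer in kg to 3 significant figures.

25.3 kg

Volume: 101,000 US gal × 3.785 L/gal = 382,285 L.
Hardness to add: (219 − 174) = 45 mg/L as CaCO₃ × 382,285 L = 17,200 g as CaCO₃.
Moles of Ca²⁺ (1 mol Ca²⁺ ≡ 1 mol CaCO₃): 17,200 / 100.1 g/mol = 171.9 mol.
Mass of CaCl₂·2H₂O: 171.9 × 147 = 25,260 g.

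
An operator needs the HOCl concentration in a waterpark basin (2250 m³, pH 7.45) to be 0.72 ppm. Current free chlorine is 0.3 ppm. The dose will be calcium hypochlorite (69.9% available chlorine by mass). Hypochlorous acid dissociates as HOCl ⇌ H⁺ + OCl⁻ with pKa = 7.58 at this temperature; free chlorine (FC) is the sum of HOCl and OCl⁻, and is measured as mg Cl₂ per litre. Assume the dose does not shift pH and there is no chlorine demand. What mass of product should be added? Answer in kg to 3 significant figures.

3.07 kg

Volume: 2250 m³ = 2,250,000 L.
[OCl⁻]/[HOCl] = 10^(pH − pKa) = 10^(7.45 − 7.58) = 0.7413; fraction as HOCl = 1/(1 + 0.7413) = 0.5743.
Free chlorine required for 0.72 ppm HOCl: 0.72 / 0.5743 = 1.254 ppm.
FC to add: 1.254 − 0.3 = 0.9537 mg/L as Cl₂.
Cl₂ equivalent: 0.9537 mg/L × 2,250,000 L = 2146 g.
Product at 69.9% available Cl: 2146 / 0.699 = 3070 g.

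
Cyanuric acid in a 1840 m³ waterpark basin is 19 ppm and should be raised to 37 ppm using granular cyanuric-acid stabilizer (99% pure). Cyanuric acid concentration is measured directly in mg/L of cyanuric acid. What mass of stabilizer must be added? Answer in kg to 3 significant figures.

33.5 kg

Volume: 1840 m³ = 1,840,000 L.
CYA to add: (37 − 19) = 18 mg/L × 1,840,000 L = 33,120 g cyanuric acid.
At 99% purity: 33,120 / 0.99 = 33,450 g product.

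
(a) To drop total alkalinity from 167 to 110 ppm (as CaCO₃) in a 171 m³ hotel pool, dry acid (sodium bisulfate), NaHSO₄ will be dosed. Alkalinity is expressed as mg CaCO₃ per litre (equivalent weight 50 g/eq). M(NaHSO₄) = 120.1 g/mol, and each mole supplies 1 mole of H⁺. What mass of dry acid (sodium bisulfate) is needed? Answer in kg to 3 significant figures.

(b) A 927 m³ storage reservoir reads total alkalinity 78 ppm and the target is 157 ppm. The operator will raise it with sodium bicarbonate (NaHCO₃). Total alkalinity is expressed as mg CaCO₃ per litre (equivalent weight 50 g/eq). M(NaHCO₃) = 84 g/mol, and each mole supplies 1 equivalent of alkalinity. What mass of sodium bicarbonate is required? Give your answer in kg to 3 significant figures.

(a) 23.4 kg; (b) 123 kg

(a) Volume: 171 m³ = 171,000 L.
(a) Alkalinity to neutralize: (167 − 110) = 57 mg/L as CaCO₃ × 171,000 L = 9747 g as CaCO₃.
(a) Equivalents of H⁺ required: 9747 ÷ 50 g/eq = 194.9 eq = 194.9 mol NaHSO₄.
(a) Mass of NaHSO₄: 194.9 × 120.1 = 23,410 g.

(b) Volume: 927 m³ = 927,000 L.
(b) Alkalinity to add: (157 − 78) = 79 mg/L as CaCO₃ × 927,000 L = 73,230 g as CaCO₃.
(b) Equivalents: 73,230 g ÷ 50 g/eq = 1465 eq.
(b) NaHCO₃ supplies 1 eq per mole → 1465 mol.
(b) Mass: 1465 mol × 84 g/mol = 123,000 g.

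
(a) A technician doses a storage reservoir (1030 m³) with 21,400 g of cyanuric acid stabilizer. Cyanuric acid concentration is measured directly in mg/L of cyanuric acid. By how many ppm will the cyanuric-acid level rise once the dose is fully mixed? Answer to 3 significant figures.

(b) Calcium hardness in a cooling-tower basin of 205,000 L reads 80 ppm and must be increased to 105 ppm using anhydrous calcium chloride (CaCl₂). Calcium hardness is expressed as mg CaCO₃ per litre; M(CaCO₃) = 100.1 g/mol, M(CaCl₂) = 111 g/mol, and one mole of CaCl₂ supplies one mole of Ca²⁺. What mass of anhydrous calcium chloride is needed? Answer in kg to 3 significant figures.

(a) 20.8 ppm; (b) 5.68 kg

(a) Volume: 1030 m³ = 1,030,000 L.
(a) Rise: 21,400 g / 1,030,000 L × 1000 = 20.78 mg/L.

(b) Hardness to add: (105 − 80) = 25 mg/L as CaCO₃ × 205,000 L = 5125 g as CaCO₃.
(b) Moles of Ca²⁺ (1 mol Ca²⁺ ≡ 1 mol CaCO₃): 5125 / 100.1 g/mol = 51.2 mol.
(b) Mass of CaCl₂: 51.2 × 111 = 5683 g.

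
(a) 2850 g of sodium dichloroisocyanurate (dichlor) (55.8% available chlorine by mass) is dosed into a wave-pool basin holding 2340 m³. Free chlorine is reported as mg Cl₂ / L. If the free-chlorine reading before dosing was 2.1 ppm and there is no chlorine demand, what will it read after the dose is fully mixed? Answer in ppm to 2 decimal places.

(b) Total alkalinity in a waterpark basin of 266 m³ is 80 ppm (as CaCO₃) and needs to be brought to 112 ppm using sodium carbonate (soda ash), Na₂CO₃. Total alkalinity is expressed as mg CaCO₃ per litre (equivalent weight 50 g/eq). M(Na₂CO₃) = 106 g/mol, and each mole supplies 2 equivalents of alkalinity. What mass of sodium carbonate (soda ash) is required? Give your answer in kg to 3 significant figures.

(a) Volume: 2340 m³ = 2,340,000 L.
(a) Available chlorine delivered: 2850 g × 0.558 = 1590 g as Cl₂.
(a) Concentration rise: 1590 g / 2,340,000 L = 0.6796 mg/L = 0.68 ppm.
(a) Final FC: 2.1 + 0.68 = 2.78 ppm.

(b) Volume: 266 m³ = 266,000 L.
(b) Alkalinity to add: (112 − 80) = 32 mg/L as CaCO₃ × 266,000 L = 8512 g as CaCO₃.
(b) Equivalents: 8512 g ÷ 50 g/eq = 170.2 eq.
(b) Each mole of Na₂CO₃ supplies 2 eq, so 170.2 / 2 = 85.12 mol.
(b) Mass: 85.12 mol × 106 g/mol = 9023 g.

(a) 2.78 ppm; (b) 9.02 kg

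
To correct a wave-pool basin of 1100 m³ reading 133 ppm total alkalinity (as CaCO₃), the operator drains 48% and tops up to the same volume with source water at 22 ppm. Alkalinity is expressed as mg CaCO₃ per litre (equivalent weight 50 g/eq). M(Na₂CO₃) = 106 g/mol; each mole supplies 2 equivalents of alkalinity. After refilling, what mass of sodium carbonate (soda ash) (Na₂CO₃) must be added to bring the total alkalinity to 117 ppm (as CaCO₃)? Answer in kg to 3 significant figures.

Volume: 1100 m³ = 1,100,000 L.
After draining 48% and refilling: 133 × 0.52 + 22 × 0.48 = 79.72 ppm.
Deficit to target: 117 − 79.72 = 37.28 mg/L.
As CaCO₃: 37.28 mg/L × 1,100,000 L = 41,010 g; ÷ 50 g/eq ÷ 2 = 410.1 mol Na₂CO₃.
Mass: 410.1 × 106 = 43,470 g.

43.5 kg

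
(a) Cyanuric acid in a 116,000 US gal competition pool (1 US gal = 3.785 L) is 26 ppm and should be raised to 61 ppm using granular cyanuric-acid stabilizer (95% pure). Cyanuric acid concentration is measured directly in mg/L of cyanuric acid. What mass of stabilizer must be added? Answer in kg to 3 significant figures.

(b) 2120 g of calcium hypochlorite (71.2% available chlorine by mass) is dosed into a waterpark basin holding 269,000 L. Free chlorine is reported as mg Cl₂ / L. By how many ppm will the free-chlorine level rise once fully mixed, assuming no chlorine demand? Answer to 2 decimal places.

(a) 16.2 kg; (b) 5.61 ppm

(a) Volume: 116,000 US gal × 3.785 L/gal = 439,060 L.
(a) CYA to add: (61 − 26) = 35 mg/L × 439,060 L = 15,370 g cyanuric acid.
(a) At 95% purity: 15,370 / 0.95 = 16,180 g product.

(b) Available chlorine delivered: 2120 g × 0.712 = 1509 g as Cl₂.
(b) Concentration rise: 1509 g / 269,000 L = 5.611 mg/L = 5.61 ppm.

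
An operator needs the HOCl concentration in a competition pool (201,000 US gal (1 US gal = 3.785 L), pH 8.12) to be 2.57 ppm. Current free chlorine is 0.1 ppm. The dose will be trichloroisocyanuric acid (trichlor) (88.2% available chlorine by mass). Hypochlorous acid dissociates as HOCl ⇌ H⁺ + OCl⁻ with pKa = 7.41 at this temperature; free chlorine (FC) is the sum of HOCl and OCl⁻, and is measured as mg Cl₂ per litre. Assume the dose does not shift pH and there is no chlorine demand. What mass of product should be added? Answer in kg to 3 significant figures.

Volume: 201,000 US gal × 3.785 L/gal = 760,785 L.
[OCl⁻]/[HOCl] = 10^(pH − pKa) = 10^(8.12 − 7.41) = 5.129; fraction as HOCl = 1/(1 + 5.129) = 0.1632.
Free chlorine required for 2.57 ppm HOCl: 2.57 / 0.1632 = 15.75 ppm.
FC to add: 15.75 − 0.1 = 15.65 mg/L as Cl₂.
Cl₂ equivalent: 15.65 mg/L × 760,785 L = 11,910 g.
Product at 88.2% available Cl: 11,910 / 0.882 = 13,500 g.

13.5 kg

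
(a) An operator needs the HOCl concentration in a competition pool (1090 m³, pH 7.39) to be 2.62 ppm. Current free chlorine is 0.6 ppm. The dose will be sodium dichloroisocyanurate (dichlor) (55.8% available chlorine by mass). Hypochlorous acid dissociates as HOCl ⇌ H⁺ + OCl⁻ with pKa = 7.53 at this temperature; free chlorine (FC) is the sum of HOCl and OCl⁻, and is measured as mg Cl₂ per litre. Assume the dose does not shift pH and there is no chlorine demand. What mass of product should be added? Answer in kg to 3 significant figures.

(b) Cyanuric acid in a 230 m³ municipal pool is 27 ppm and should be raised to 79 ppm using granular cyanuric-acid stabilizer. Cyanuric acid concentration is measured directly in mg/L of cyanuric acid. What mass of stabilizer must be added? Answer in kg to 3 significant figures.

(a) 7.65 kg; (b) 12.0 kg

(a) Volume: 1090 m³ = 1,090,000 L.
(a) [OCl⁻]/[HOCl] = 10^(pH − pKa) = 10^(7.39 − 7.53) = 0.7244; fraction as HOCl = 1/(1 + 0.7244) = 0.5799.
(a) Free chlorine required for 2.62 ppm HOCl: 2.62 / 0.5799 = 4.518 ppm.
(a) FC to add: 4.518 − 0.6 = 3.918 mg/L as Cl₂.
(a) Cl₂ equivalent: 3.918 mg/L × 1,090,000 L = 4271 g.
(a) Product at 55.8% available Cl: 4271 / 0.558 = 7653 g.

(b) Volume: 230 m³ = 230,000 L.
(b) CYA to add: (79 − 27) = 52 mg/L × 230,000 L = 11,960 g cyanuric acid.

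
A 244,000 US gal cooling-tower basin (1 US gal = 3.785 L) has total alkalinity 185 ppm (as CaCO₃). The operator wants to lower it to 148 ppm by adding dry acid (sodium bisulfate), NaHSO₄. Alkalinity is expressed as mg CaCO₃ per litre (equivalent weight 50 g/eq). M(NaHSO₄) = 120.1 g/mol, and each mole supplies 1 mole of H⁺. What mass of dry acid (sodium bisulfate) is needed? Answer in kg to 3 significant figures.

82.1 kg

Volume: 244,000 US gal × 3.785 L/gal = 923,540 L.
Alkalinity to neutralize: (185 − 148) = 37 mg/L as CaCO₃ × 923,540 L = 34,170 g as CaCO₃.
Equivalents of H⁺ required: 34,170 ÷ 50 g/eq = 683.4 eq = 683.4 mol NaHSO₄.
Mass of NaHSO₄: 683.4 × 120.1 = 82,080 g.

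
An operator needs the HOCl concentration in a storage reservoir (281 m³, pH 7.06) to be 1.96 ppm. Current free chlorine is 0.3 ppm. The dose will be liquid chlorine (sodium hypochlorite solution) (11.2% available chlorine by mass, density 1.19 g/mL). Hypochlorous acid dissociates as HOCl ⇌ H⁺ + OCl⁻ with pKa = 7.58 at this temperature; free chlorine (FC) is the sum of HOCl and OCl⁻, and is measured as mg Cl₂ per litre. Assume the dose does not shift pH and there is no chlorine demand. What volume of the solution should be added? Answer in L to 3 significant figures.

Volume: 281 m³ = 281,000 L.
[OCl⁻]/[HOCl] = 10^(pH − pKa) = 10^(7.06 − 7.58) = 0.302; fraction as HOCl = 1/(1 + 0.302) = 0.7681.
Free chlorine required for 1.96 ppm HOCl: 1.96 / 0.7681 = 2.552 ppm.
FC to add: 2.552 − 0.3 = 2.252 mg/L as Cl₂.
Cl₂ equivalent: 2.252 mg/L × 281,000 L = 632.8 g.
Product at 11.2% available Cl: 632.8 / 0.112 = 5650 g.
Volume: 5650 g ÷ 1.19 g/mL = 4748 mL.

4.75 L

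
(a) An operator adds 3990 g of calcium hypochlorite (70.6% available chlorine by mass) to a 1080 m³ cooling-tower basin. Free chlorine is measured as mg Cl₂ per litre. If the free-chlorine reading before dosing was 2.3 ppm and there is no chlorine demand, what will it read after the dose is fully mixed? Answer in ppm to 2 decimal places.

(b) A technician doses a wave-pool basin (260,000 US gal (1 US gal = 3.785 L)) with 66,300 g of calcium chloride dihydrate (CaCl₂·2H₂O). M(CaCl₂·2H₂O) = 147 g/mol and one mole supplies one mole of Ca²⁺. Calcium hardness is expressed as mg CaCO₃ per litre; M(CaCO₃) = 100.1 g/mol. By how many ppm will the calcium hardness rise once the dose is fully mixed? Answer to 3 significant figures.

(a) 4.91 ppm; (b) 45.9 ppm

(a) Volume: 1080 m³ = 1,080,000 L.
(a) Available chlorine delivered: 3990 g × 0.706 = 2817 g as Cl₂.
(a) Concentration rise: 2817 g / 1,080,000 L = 2.608 mg/L = 2.61 ppm.
(a) Final FC: 2.3 + 2.61 = 4.91 ppm.

(b) Volume: 260,000 US gal × 3.785 L/gal = 984,100 L.
(b) Moles of Ca²⁺: 66,300 g ÷ 147 g/mol = 451 mol.
(b) As CaCO₃: 451 mol × 100.1 g/mol = 45,150 g.
(b) Rise: 45,150 g / 984,100 L × 1000 = 45.88 mg/L.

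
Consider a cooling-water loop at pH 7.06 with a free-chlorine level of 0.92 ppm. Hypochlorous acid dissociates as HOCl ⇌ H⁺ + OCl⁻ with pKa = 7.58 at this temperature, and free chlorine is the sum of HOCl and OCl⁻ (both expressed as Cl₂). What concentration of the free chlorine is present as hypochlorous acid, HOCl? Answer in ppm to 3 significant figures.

[OCl⁻]/[HOCl] = 10^(pH − pKa) = 10^(7.06 − 7.58) = 10^-0.52 = 0.302.
Fraction as HOCl = 1 / (1 + 0.302) = 0.7681.
HOCl = 0.7681 × 0.92 ppm = 0.7066 ppm.

0.707 ppm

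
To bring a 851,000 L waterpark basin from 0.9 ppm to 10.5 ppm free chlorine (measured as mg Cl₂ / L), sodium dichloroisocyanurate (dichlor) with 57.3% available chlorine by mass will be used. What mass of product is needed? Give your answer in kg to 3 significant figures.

Chlorine deficit: 10.5 − 0.9 = 9.6 ppm = 9.6 mg/L as Cl₂.
Cl₂ equivalent needed: 9.6 mg/L × 851,000 L = 8,170,000 mg = 8170 g.
Product at 57.3% available chlorine: 8170 / 0.573 = 14,260 g.

14.3 kg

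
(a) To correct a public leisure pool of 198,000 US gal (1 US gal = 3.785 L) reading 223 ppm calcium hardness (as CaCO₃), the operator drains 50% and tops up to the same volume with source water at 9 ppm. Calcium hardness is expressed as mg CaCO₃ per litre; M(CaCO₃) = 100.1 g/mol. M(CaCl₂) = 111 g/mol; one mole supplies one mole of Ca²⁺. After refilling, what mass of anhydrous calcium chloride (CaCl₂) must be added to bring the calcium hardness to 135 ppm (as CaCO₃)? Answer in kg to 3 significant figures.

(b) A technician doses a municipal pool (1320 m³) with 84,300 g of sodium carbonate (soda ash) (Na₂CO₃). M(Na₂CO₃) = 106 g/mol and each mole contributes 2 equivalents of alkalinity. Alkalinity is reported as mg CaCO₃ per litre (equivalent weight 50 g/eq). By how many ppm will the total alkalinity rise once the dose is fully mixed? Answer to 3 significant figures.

(a) Volume: 198,000 US gal × 3.785 L/gal = 749,430 L.
(a) After draining 50% and refilling: 223 × 0.50 + 9 × 0.50 = 116 ppm.
(a) Deficit to target: 135 − 116 = 19 mg/L.
(a) As CaCO₃: 19 mg/L × 749,430 L = 14,240 g; ÷ 100.1 = 142.2 mol Ca²⁺.
(a) Mass: 142.2 × 111 = 15,790 g.

(b) Volume: 1320 m³ = 1,320,000 L.
(b) Moles of Na₂CO₃: 84,300 g ÷ 106 g/mol = 795.3 mol → 1591 eq of alkalinity.
(b) As CaCO₃: 1591 eq × 50 g/eq = 79,530 g.
(b) Rise: 79,530 g / 1,320,000 L × 1000 = 60.25 mg/L.

(a) 15.8 kg; (b) 60.2 ppm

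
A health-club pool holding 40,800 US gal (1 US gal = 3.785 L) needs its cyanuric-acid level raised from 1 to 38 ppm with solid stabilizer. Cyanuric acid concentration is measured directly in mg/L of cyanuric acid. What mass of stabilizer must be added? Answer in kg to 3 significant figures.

5.71 kg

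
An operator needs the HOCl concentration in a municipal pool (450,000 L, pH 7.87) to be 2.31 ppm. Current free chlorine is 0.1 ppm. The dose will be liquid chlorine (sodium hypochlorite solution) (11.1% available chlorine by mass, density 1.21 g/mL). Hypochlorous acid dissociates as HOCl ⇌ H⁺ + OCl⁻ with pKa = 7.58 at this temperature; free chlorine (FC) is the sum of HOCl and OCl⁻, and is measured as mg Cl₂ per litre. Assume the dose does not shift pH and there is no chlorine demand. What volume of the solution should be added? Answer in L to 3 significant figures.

[OCl⁻]/[HOCl] = 10^(pH − pKa) = 10^(7.87 − 7.58) = 1.95; fraction as HOCl = 1/(1 + 1.95) = 0.339.
Free chlorine required for 2.31 ppm HOCl: 2.31 / 0.339 = 6.814 ppm.
FC to add: 6.814 − 0.1 = 6.714 mg/L as Cl₂.
Cl₂ equivalent: 6.714 mg/L × 450,000 L = 3021 g.
Product at 11.1% available Cl: 3021 / 0.111 = 27,220 g.
Volume: 27,220 g ÷ 1.21 g/mL = 22,500 mL.

22.5 L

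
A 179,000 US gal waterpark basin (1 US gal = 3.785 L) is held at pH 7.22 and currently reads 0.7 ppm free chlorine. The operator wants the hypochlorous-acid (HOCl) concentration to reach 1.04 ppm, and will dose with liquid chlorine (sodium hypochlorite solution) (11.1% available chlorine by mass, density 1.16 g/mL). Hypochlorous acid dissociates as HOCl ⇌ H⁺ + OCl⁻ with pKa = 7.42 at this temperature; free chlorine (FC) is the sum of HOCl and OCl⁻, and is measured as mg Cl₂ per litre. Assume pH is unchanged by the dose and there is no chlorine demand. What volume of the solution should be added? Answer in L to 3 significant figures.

Volume: 179,000 US gal × 3.785 L/gal = 677,515 L.
[OCl⁻]/[HOCl] = 10^(pH − pKa) = 10^(7.22 − 7.42) = 0.631; fraction as HOCl = 1/(1 + 0.631) = 0.6131.
Free chlorine required for 1.04 ppm HOCl: 1.04 / 0.6131 = 1.696 ppm.
FC to add: 1.696 − 0.7 = 0.9962 mg/L as Cl₂.
Cl₂ equivalent: 0.9962 mg/L × 677,515 L = 674.9 g.
Product at 11.1% available Cl: 674.9 / 0.111 = 6081 g.
Volume: 6081 g ÷ 1.16 g/mL = 5242 mL.

5.24 L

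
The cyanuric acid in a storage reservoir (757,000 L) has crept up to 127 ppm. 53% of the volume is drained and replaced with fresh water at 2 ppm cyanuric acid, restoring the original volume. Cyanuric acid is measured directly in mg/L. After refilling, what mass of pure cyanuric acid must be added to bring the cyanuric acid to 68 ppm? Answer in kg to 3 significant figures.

After draining 53% and refilling: 127 × 0.47 + 2 × 0.53 = 60.75 ppm.
Deficit to target: 68 − 60.75 = 7.25 mg/L.
Mass: 7.25 mg/L × 757,000 L = 5488 g cyanuric acid.

5.49 kg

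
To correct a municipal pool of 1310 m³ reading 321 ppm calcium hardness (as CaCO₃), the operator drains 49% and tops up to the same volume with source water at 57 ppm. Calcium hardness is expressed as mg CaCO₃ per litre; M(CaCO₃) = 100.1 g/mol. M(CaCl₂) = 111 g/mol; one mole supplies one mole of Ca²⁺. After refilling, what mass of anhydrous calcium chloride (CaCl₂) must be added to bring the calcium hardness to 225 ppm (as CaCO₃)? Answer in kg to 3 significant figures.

48.5 kg

Volume: 1310 m³ = 1,310,000 L.
After draining 49% and refilling: 321 × 0.51 + 57 × 0.49 = 191.64 ppm.
Deficit to target: 225 − 191.64 = 33.36 mg/L.
As CaCO₃: 33.36 mg/L × 1,310,000 L = 43,700 g; ÷ 100.1 = 436.6 mol Ca²⁺.
Mass: 436.6 × 111 = 48,460 g.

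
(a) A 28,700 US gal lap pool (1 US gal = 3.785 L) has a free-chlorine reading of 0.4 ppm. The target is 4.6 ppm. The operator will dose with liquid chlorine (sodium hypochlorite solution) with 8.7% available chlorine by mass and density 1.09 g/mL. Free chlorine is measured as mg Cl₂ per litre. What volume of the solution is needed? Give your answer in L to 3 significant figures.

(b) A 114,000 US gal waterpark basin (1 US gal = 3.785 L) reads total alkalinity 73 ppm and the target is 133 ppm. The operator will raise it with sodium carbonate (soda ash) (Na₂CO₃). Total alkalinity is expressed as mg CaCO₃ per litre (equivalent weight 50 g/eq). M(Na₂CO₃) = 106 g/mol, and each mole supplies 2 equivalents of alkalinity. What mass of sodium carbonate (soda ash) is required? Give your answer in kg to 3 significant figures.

(a) 4.81 L; (b) 27.4 kg

(a) Volume: 28,700 US gal × 3.785 L/gal = 108,630 L.
(a) Chlorine deficit: 4.6 − 0.4 = 4.2 ppm = 4.2 mg/L as Cl₂.
(a) Cl₂ equivalent needed: 4.2 mg/L × 108,630 L = 456,200 mg = 456.2 g.
(a) Product at 8.7% available chlorine: 456.2 / 0.087 = 5244 g.
(a) Volume at density 1.09 g/mL: 5244 g ÷ 1.09 g/mL = 4811 mL.

(b) Volume: 114,000 US gal × 3.785 L/gal = 431,490 L.
(b) Alkalinity to add: (133 − 73) = 60 mg/L as CaCO₃ × 431,490 L = 25,890 g as CaCO₃.
(b) Equivalents: 25,890 g ÷ 50 g/eq = 517.8 eq.
(b) Each mole of Na₂CO₃ supplies 2 eq, so 517.8 / 2 = 258.9 mol.
(b) Mass: 258.9 mol × 106 g/mol = 27,440 g.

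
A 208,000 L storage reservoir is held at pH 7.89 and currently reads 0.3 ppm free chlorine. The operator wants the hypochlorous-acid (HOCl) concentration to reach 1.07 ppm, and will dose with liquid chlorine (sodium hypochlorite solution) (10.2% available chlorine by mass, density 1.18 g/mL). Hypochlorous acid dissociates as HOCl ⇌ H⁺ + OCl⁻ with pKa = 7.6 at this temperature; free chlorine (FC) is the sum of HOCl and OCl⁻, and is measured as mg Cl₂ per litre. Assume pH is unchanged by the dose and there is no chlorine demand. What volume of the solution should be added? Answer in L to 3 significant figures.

4.94 L

[OCl⁻]/[HOCl] = 10^(pH − pKa) = 10^(7.89 − 7.6) = 1.95; fraction as HOCl = 1/(1 + 1.95) = 0.339.
Free chlorine required for 1.07 ppm HOCl: 1.07 / 0.339 = 3.156 ppm.
FC to add: 3.156 − 0.3 = 2.856 mg/L as Cl₂.
Cl₂ equivalent: 2.856 mg/L × 208,000 L = 594.1 g.
Product at 10.2% available Cl: 594.1 / 0.102 = 5825 g.
Volume: 5825 g ÷ 1.18 g/mL = 4936 mL.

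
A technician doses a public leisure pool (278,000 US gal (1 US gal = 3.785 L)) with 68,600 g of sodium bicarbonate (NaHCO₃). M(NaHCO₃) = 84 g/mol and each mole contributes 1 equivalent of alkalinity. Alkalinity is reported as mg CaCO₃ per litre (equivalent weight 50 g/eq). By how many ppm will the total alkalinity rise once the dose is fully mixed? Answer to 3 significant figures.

Volume: 278,000 US gal × 3.785 L/gal = 1,052,230 L.
Moles of NaHCO₃: 68,600 g ÷ 84 g/mol = 816.7 mol → 816.7 eq of alkalinity.
As CaCO₃: 816.7 eq × 50 g/eq = 40,830 g.
Rise: 40,830 g / 1,052,230 L × 1000 = 38.81 mg/L.

38.8 ppm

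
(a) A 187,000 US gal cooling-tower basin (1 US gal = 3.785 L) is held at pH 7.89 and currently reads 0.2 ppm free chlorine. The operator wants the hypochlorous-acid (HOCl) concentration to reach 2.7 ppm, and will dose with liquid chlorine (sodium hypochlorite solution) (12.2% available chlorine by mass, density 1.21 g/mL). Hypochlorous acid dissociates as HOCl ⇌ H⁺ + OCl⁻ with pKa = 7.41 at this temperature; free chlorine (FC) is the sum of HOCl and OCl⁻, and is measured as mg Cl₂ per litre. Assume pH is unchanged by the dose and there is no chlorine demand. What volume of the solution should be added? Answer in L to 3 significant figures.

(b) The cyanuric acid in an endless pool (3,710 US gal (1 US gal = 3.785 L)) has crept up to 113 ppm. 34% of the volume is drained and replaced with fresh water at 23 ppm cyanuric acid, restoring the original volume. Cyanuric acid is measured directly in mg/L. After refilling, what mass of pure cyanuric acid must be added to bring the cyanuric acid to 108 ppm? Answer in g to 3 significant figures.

(a) Volume: 187,000 US gal × 3.785 L/gal = 707,795 L.
(a) [OCl⁻]/[HOCl] = 10^(pH − pKa) = 10^(7.89 − 7.41) = 3.02; fraction as HOCl = 1/(1 + 3.02) = 0.2488.
(a) Free chlorine required for 2.7 ppm HOCl: 2.7 / 0.2488 = 10.85 ppm.
(a) FC to add: 10.85 − 0.2 = 10.65 mg/L as Cl₂.
(a) Cl₂ equivalent: 10.65 mg/L × 707,795 L = 7541 g.
(a) Product at 12.2% available Cl: 7541 / 0.122 = 61,810 g.
(a) Volume: 61,810 g ÷ 1.21 g/mL = 51,080 mL.

(b) Volume: 3,710 US gal × 3.785 L/gal = 14,042 L.
(b) After draining 34% and refilling: 113 × 0.66 + 23 × 0.34 = 82.4 ppm.
(b) Deficit to target: 108 − 82.4 = 25.6 mg/L.
(b) Mass: 25.6 mg/L × 14,042 L = 359.5 g cyanuric acid.

(a) 51.1 L; (b) 359 g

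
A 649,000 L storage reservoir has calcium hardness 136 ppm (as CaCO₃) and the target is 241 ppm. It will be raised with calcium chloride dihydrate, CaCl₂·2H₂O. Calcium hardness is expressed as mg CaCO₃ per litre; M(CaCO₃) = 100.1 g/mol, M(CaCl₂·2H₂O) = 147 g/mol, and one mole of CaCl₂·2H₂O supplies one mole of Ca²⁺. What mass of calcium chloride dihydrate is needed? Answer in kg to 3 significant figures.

Hardness to add: (241 − 136) = 105 mg/L as CaCO₃ × 649,000 L = 68,140 g as CaCO₃.
Moles of Ca²⁺ (1 mol Ca²⁺ ≡ 1 mol CaCO₃): 68,140 / 100.1 g/mol = 680.8 mol.
Mass of CaCl₂·2H₂O: 680.8 × 147 = 100,100 g.

100 kg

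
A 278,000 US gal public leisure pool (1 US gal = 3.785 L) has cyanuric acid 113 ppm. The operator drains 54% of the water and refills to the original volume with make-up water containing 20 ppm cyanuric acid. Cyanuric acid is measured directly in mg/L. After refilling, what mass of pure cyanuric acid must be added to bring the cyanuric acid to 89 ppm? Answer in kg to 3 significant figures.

27.6 kg

Volume: 278,000 US gal × 3.785 L/gal = 1,052,230 L.
After draining 54% and refilling: 113 × 0.46 + 20 × 0.54 = 62.78 ppm.
Deficit to target: 89 − 62.78 = 26.22 mg/L.
Mass: 26.22 mg/L × 1,052,230 L = 27,590 g cyanuric acid.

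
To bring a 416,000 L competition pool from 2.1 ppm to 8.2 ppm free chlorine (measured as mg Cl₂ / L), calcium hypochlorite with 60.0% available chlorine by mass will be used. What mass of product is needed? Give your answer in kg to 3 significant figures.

4.23 kg

Chlorine deficit: 8.2 − 2.1 = 6.1 ppm = 6.1 mg/L as Cl₂.
Cl₂ equivalent needed: 6.1 mg/L × 416,000 L = 2,538,000 mg = 2538 g.
Product at 60.0% available chlorine: 2538 / 0.6 = 4229 g.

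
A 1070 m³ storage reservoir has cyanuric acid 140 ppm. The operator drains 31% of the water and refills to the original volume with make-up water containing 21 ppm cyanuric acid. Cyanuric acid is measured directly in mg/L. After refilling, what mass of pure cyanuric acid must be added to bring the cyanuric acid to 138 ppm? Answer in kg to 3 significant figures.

37.3 kg

Volume: 1070 m³ = 1,070,000 L.
After draining 31% and refilling: 140 × 0.69 + 21 × 0.31 = 103.11 ppm.
Deficit to target: 138 − 103.11 = 34.89 mg/L.
Mass: 34.89 mg/L × 1,070,000 L = 37,330 g cyanuric acid.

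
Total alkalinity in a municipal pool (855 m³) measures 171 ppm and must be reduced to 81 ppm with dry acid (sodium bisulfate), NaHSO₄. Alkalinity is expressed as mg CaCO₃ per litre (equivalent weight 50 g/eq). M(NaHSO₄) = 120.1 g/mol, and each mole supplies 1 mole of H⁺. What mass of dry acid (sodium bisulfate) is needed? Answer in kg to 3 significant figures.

Volume: 855 m³ = 855,000 L.
Alkalinity to neutralize: (171 − 81) = 90 mg/L as CaCO₃ × 855,000 L = 76,950 g as CaCO₃.
Equivalents of H⁺ required: 76,950 ÷ 50 g/eq = 1539 eq = 1539 mol NaHSO₄.
Mass of NaHSO₄: 1539 × 120.1 = 184,800 g.

185 kg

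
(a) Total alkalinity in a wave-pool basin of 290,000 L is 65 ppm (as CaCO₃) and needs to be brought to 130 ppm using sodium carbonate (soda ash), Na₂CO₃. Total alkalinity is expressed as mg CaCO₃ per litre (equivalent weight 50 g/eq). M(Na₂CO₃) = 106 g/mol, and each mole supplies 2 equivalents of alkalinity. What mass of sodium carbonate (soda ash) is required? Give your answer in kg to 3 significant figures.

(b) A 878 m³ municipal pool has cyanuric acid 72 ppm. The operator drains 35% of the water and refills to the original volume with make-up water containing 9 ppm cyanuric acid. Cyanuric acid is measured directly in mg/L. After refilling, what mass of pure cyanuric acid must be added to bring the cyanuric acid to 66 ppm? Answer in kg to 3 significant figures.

(a) 20.0 kg; (b) 14.1 kg

(a) Alkalinity to add: (130 − 65) = 65 mg/L as CaCO₃ × 290,000 L = 18,850 g as CaCO₃.
(a) Equivalents: 18,850 g ÷ 50 g/eq = 377 eq.
(a) Each mole of Na₂CO₃ supplies 2 eq, so 377 / 2 = 188.5 mol.
(a) Mass: 188.5 mol × 106 g/mol = 19,980 g.

(b) Volume: 878 m³ = 878,000 L.
(b) After draining 35% and refilling: 72 × 0.65 + 9 × 0.35 = 49.95 ppm.
(b) Deficit to target: 66 − 49.95 = 16.05 mg/L.
(b) Mass: 16.05 mg/L × 878,000 L = 14,090 g cyanuric acid.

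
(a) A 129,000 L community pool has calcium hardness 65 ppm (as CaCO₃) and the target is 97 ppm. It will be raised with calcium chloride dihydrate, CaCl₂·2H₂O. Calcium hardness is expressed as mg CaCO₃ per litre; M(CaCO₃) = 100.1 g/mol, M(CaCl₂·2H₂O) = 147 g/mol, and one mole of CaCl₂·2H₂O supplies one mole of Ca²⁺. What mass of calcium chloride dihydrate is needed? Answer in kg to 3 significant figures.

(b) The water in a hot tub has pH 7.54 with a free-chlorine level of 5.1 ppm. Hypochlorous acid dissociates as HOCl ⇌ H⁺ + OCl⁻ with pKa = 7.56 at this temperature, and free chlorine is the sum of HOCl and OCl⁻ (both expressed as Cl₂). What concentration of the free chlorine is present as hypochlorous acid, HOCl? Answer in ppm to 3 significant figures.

(a) 6.06 kg; (b) 2.61 ppm

(a) Hardness to add: (97 − 65) = 32 mg/L as CaCO₃ × 129,000 L = 4128 g as CaCO₃.
(a) Moles of Ca²⁺ (1 mol Ca²⁺ ≡ 1 mol CaCO₃): 4128 / 100.1 g/mol = 41.24 mol.
(a) Mass of CaCl₂·2H₂O: 41.24 × 147 = 6062 g.

(b) [OCl⁻]/[HOCl] = 10^(pH − pKa) = 10^(7.54 − 7.56) = 10^-0.02 = 0.955.
(b) Fraction as HOCl = 1 / (1 + 0.955) = 0.5115.
(b) HOCl = 0.5115 × 5.1 ppm = 2.609 ppm.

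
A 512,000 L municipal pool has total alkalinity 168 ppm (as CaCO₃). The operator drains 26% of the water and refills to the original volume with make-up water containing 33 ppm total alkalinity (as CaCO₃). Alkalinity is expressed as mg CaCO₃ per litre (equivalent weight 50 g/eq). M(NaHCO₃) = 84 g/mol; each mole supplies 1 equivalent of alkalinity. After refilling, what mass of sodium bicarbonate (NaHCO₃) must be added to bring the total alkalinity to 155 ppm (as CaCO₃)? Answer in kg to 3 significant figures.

After draining 26% and refilling: 168 × 0.74 + 33 × 0.26 = 132.9 ppm.
Deficit to target: 155 − 132.9 = 22.1 mg/L.
As CaCO₃: 22.1 mg/L × 512,000 L = 11,320 g; ÷ 50 g/eq ÷ 1 = 226.3 mol NaHCO₃.
Mass: 226.3 × 84 = 19,010 g.

19.0 kg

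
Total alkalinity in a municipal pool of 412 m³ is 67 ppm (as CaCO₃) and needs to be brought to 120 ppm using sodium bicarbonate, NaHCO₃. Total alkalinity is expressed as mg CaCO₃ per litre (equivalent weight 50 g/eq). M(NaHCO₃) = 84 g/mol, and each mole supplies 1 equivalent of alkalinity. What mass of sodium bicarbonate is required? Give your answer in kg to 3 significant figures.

36.7 kg

Volume: 412 m³ = 412,000 L.
Alkalinity to add: (120 − 67) = 53 mg/L as CaCO₃ × 412,000 L = 21,840 g as CaCO₃.
Equivalents: 21,840 g ÷ 50 g/eq = 436.7 eq.
NaHCO₃ supplies 1 eq per mole → 436.7 mol.
Mass: 436.7 mol × 84 g/mol = 36,680 g.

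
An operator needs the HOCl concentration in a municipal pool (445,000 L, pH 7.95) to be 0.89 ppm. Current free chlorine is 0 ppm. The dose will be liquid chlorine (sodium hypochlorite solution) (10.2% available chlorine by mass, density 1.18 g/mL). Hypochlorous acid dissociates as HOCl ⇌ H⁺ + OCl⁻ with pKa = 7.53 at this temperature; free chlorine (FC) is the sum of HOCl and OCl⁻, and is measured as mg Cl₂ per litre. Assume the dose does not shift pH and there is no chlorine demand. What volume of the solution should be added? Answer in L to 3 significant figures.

[OCl⁻]/[HOCl] = 10^(pH − pKa) = 10^(7.95 − 7.53) = 2.63; fraction as HOCl = 1/(1 + 2.63) = 0.2755.
Free chlorine required for 0.89 ppm HOCl: 0.89 / 0.2755 = 3.231 ppm.
FC to add: 3.231 − 0 = 3.231 mg/L as Cl₂.
Cl₂ equivalent: 3.231 mg/L × 445,000 L = 1438 g.
Product at 10.2% available Cl: 1438 / 0.102 = 14,100 g.
Volume: 14,100 g ÷ 1.18 g/mL = 11,950 mL.

11.9 L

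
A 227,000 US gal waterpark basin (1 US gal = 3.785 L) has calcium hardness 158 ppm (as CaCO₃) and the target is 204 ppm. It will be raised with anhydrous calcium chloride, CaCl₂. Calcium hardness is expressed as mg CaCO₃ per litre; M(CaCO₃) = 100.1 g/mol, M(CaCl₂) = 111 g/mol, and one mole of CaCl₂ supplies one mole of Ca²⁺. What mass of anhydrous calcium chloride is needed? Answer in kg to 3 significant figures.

43.8 kg

Volume: 227,000 US gal × 3.785 L/gal = 859,195 L.
Hardness to add: (204 − 158) = 46 mg/L as CaCO₃ × 859,195 L = 39,520 g as CaCO₃.
Moles of Ca²⁺ (1 mol Ca²⁺ ≡ 1 mol CaCO₃): 39,520 / 100.1 g/mol = 394.8 mol.
Mass of CaCl₂: 394.8 × 111 = 43,830 g.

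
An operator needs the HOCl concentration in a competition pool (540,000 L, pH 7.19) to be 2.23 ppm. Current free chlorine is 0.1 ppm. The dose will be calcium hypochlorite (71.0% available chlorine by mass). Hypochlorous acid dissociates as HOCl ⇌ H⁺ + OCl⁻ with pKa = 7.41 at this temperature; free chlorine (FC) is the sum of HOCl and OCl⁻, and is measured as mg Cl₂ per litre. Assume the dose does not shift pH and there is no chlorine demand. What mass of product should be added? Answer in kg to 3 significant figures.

2.64 kg

[OCl⁻]/[HOCl] = 10^(pH − pKa) = 10^(7.19 − 7.41) = 0.6026; fraction as HOCl = 1/(1 + 0.6026) = 0.624.
Free chlorine required for 2.23 ppm HOCl: 2.23 / 0.624 = 3.574 ppm.
FC to add: 3.574 − 0.1 = 3.474 mg/L as Cl₂.
Cl₂ equivalent: 3.474 mg/L × 540,000 L = 1876 g.
Product at 71.0% available Cl: 1876 / 0.71 = 2642 g.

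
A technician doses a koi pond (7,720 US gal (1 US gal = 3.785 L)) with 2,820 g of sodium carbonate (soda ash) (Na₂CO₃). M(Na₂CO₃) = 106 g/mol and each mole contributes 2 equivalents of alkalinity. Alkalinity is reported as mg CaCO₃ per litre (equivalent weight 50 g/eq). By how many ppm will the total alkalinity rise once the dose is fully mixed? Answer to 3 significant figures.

91.0 ppm

Volume: 7,720 US gal × 3.785 L/gal = 29,220 L.
Moles of Na₂CO₃: 2,820 g ÷ 106 g/mol = 26.6 mol → 53.21 eq of alkalinity.
As CaCO₃: 53.21 eq × 50 g/eq = 2660 g.
Rise: 2660 g / 29,220 L × 1000 = 91.05 mg/L.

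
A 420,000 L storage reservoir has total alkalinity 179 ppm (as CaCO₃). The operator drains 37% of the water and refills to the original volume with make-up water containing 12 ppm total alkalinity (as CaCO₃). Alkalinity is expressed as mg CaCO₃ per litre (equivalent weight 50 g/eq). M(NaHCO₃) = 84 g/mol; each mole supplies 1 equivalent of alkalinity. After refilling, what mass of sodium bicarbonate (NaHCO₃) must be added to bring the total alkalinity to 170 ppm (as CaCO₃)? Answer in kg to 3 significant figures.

37.2 kg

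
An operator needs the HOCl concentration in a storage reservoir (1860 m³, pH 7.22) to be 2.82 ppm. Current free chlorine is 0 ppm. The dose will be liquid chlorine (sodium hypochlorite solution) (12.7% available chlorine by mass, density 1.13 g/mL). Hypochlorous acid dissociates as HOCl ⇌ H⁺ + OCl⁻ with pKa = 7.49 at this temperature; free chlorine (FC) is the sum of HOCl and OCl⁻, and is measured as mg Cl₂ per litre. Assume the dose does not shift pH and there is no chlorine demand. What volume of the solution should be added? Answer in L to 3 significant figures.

56.2 L

Volume: 1860 m³ = 1,860,000 L.
[OCl⁻]/[HOCl] = 10^(pH − pKa) = 10^(7.22 − 7.49) = 0.537; fraction as HOCl = 1/(1 + 0.537) = 0.6506.
Free chlorine required for 2.82 ppm HOCl: 2.82 / 0.6506 = 4.334 ppm.
FC to add: 4.334 − 0 = 4.334 mg/L as Cl₂.
Cl₂ equivalent: 4.334 mg/L × 1,860,000 L = 8062 g.
Product at 12.7% available Cl: 8062 / 0.127 = 63,480 g.
Volume: 63,480 g ÷ 1.13 g/mL = 56,180 mL.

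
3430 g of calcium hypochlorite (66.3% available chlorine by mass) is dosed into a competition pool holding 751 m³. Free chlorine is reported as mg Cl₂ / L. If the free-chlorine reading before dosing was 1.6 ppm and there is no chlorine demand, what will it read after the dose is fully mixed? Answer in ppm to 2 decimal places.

Volume: 751 m³ = 751,000 L.
Available chlorine delivered: 3430 g × 0.663 = 2274 g as Cl₂.
Concentration rise: 2274 g / 751,000 L = 3.028 mg/L = 3.03 ppm.
Final FC: 1.6 + 3.03 = 4.63 ppm.

4.63 ppm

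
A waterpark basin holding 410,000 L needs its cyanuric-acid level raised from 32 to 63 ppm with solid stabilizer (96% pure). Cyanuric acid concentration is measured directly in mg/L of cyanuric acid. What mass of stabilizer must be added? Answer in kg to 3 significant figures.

13.2 kg

CYA to add: (63 − 32) = 31 mg/L × 410,000 L = 12,710 g cyanuric acid.
At 96% purity: 12,710 / 0.96 = 13,240 g product.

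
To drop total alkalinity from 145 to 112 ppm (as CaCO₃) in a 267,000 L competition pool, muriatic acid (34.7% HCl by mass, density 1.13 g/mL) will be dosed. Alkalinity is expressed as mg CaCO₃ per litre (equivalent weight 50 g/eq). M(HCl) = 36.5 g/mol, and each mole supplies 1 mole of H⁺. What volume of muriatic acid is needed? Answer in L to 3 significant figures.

Alkalinity to neutralize: (145 − 112) = 33 mg/L as CaCO₃ × 267,000 L = 8811 g as CaCO₃.
Equivalents of H⁺ required: 8811 ÷ 50 g/eq = 176.2 eq = 176.2 mol HCl.
Mass of HCl: 176.2 × 36.5 = 6432 g.
Mass of 34.7% solution: 6432 / 0.347 = 18,540 g.
Volume: 18,540 g ÷ 1.13 g/mL = 16,400 mL.

16.4 L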